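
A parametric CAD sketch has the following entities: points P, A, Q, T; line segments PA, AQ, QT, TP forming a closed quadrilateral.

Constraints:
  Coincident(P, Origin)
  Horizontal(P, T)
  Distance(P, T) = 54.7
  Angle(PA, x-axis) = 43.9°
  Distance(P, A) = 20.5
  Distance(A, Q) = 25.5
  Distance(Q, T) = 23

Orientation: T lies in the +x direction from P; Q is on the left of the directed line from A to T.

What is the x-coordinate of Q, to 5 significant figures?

40.030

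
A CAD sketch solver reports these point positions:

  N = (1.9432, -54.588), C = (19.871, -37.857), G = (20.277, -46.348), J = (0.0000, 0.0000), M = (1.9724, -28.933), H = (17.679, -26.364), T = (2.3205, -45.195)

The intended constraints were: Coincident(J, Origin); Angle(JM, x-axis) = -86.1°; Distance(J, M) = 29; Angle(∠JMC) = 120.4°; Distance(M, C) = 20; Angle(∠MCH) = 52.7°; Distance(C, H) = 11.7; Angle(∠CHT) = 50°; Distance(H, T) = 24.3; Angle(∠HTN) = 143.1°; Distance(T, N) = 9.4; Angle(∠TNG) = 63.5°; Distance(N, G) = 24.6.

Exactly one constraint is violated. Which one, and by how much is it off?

Distance(N, G) = 24.6 — off by 4.50.

J = (0.00, 0.00) ✓; JM at -86.10° ✓; |JM| = 29.00 ✓; ∠JMC = 120.4° ✓; |MC| = 20.00 ✓; ∠MCH = 52.70° ✓; |CH| = 11.70 ✓; ∠CHT = 50.00° ✓; |HT| = 24.30 ✓; ∠HTN = 143.1° ✓; |TN| = 9.401 ✓; ∠TNG = 63.50° ✓; |NG| = 20.10 ✗.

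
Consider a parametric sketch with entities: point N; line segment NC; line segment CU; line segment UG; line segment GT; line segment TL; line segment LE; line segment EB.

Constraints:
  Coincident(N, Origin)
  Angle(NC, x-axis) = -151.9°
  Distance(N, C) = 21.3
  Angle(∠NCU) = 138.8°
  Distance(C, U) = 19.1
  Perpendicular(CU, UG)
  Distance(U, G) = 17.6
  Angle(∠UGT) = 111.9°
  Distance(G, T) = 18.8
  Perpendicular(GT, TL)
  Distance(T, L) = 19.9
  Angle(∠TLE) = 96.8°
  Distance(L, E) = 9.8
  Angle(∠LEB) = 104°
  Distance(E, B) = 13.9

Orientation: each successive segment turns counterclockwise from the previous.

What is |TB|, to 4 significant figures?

16.74

N is at the origin; NC runs at -151.9° with length 21.3, so C = (-18.79, -10.03). ∠NCU = 138.8° gives CU at -110.7° from the x-axis; with |CU| = 19.1, U = (-25.54, -27.90). CU is perpendicular to UG, so UG runs at -20.70°; with |UG| = 17.6, G = (-9.077, -34.12). ∠UGT = 111.9° gives GT at 47.40° from the x-axis; with |GT| = 18.8, T = (3.648, -20.28). The perpendicularity gives TL at right angles to GT, so TL runs at 137.4°; with |TL| = 19.9, L = (-11.00, -6.812). ∠TLE = 96.8° gives LE at -139.4° from the x-axis; with |LE| = 9.8, E = (-18.44, -13.19). ∠LEB = 104.0° gives EB at -63.40° from the x-axis; with |EB| = 13.9, B = (-12.22, -25.62). Then |TB| = |B − T| = 16.74.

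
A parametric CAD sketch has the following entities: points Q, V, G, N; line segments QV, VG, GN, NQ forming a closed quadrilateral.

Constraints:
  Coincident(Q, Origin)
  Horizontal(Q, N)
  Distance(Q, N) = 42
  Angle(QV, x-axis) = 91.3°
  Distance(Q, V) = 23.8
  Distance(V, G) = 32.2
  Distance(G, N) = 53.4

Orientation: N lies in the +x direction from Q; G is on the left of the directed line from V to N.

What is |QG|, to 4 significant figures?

52.57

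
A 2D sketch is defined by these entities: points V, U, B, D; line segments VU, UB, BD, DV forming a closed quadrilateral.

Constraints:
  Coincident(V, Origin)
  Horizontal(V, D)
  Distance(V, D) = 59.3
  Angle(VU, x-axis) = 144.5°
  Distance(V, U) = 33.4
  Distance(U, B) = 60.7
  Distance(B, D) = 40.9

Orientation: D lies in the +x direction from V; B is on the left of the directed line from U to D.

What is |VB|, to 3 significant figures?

44.7

V is at the origin; V and D share the same y with |VD| = 59.3 and D in +x, so D = (59.3, 0). VU runs at 144.5° with |VU| = 33.4, so U = (-27.2, 19.4). B is determined by |UB| = 60.7 and |BD| = 40.9 together: it lies at the intersection of circle(U, 60.7) and circle(D, 40.9). With |UD| = 88.6, the foot of the radical line on UD is 55.7 from U and the perpendicular offset is √(60.7² − 55.7²) = 24.2. Taking the left-of-UD solution: B = (32.4, 30.8).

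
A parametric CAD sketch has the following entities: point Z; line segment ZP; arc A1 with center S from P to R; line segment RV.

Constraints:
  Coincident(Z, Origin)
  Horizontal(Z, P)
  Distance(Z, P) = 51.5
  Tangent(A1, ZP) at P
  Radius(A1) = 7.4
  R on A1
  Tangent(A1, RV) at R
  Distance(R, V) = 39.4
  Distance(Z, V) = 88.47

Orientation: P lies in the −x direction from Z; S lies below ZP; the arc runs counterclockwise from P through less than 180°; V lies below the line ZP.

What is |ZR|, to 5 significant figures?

57.355

Z is at the origin; Z and P share the same y with |ZP| = 51.5 and P on the −x side, so P = (-51.500, 0.0000). Tangency of A1 to ZP means the radius SP is perpendicular to ZP, so S = P + (0, -7.4) = (-51.500, -7.4000). Since SR ⟂ RV (tangency), |SV| = √(7.4² + 39.4²) = 40.089 regardless of where R sits on A1. So V lies on both circle(Z, 88.47) and circle(S, 40.089); the below-ZP intersection is V = (-81.840, -33.603). R is the foot of the tangent from V: R = (-57.288, -2.7887).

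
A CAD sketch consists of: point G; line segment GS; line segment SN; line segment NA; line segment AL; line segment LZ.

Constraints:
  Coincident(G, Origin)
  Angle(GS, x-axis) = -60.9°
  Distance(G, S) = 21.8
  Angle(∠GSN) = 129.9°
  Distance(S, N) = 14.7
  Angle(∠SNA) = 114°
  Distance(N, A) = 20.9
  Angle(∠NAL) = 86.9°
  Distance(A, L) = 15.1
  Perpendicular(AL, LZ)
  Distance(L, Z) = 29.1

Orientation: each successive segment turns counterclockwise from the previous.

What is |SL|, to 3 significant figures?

26.1

∠SNA = 114.0° gives NA at 55.2° from the x-axis; with |NA| = 20.9, A = (37.0, -4.64). ∠NAL = 86.9° gives AL at 148° from the x-axis; with |AL| = 15.1, L = (24.1, 3.29). Then |SL| = |L − S| = 26.1.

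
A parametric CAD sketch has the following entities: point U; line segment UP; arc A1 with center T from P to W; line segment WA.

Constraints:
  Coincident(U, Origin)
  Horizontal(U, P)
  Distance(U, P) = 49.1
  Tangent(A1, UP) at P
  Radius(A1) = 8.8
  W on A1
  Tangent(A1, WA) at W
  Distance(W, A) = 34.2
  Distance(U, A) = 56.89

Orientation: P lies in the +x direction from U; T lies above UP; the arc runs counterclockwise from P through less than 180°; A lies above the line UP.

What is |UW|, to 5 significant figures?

58.107

U is at the origin; UP is horizontal with |UP| = 49.1 and P on the +x side, so P = (49.100, 0.0000). Tangency of A1 to UP means the radius TP is perpendicular to UP, so T = P + (0, 8.8) = (49.100, 8.8000). Since TW ⟂ WA (tangency), |TA| = √(8.8² + 34.2²) = 35.314 regardless of where W sits on A1. So A lies on both circle(U, 56.89) and circle(T, 35.314); the above-UP intersection is A = (38.011, 42.328). W is the foot of the tangent from A: W = (56.503, 13.558).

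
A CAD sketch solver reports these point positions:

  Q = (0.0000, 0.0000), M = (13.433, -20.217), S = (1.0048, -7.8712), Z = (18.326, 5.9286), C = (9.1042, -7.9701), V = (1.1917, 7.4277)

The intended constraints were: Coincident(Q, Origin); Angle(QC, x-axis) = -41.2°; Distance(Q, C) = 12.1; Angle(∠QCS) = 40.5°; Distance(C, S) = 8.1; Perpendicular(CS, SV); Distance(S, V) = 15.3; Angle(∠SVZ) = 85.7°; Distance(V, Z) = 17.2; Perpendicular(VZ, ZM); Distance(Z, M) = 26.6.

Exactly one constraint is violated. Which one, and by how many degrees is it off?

Perpendicular(VZ, ZM) — off by 5.60°.

Q = (0.00, 0.00) ✓; QC at -41.20° ✓; |QC| = 12.10 ✓; ∠QCS = 40.50° ✓; |CS| = 8.100 ✓; ∠(CS, SV) = 90.00° ✓; |SV| = 15.30 ✓; ∠SVZ = 85.70° ✓; |VZ| = 17.20 ✓; ∠(VZ, ZM) = 95.60° ✗; |ZM| = 26.60 ✓.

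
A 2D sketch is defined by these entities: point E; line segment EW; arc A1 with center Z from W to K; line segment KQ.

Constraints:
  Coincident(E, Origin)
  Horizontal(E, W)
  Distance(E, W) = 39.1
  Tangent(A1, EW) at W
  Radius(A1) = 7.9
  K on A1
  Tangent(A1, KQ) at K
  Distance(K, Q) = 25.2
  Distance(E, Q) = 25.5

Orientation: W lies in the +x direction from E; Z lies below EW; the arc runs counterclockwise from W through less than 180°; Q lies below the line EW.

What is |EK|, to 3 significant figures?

33.6

Checks: |ZK| = 7.900 ✓; ∠(ZK, KQ) = 90.00° ✓; |KQ| = 25.20 ✓; |EQ| = 25.50 ✓.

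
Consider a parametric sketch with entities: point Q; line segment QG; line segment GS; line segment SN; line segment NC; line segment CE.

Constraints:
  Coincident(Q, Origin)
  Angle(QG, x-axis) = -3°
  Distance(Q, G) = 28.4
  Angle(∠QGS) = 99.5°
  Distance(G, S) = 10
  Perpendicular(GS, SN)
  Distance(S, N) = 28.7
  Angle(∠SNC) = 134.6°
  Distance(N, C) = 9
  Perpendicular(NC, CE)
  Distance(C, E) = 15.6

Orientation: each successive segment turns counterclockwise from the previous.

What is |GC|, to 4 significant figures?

35.20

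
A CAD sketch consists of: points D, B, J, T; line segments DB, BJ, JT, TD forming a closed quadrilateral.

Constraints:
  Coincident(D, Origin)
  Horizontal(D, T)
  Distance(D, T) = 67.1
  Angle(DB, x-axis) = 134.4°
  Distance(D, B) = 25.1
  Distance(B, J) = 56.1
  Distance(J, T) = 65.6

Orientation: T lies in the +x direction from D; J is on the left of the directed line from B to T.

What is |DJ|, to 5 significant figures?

58.571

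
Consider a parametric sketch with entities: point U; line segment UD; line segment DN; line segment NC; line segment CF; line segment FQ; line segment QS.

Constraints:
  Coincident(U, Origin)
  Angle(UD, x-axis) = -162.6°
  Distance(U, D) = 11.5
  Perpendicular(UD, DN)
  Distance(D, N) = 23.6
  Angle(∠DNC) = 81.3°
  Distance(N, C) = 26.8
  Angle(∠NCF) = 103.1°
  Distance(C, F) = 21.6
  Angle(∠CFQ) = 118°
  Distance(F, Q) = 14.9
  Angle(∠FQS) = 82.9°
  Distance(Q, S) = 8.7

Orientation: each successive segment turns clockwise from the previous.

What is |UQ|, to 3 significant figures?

10.8

∠NCF = 103.1° gives CF at -68.2° from the x-axis; with |CF| = 21.6, F = (16.5, 3.08). ∠CFQ = 118.0° gives FQ at -130° from the x-axis; with |FQ| = 14.9, Q = (6.86, -8.30). Then |UQ| = |Q − U| = 10.8.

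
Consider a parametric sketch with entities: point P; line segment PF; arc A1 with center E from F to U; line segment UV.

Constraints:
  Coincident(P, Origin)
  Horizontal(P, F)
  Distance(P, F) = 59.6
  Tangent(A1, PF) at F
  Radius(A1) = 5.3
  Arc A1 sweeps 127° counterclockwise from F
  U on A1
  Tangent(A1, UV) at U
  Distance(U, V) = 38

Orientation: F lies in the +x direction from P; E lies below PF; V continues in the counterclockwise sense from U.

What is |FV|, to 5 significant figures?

43.078

P is at the origin; PF is horizontal with |PF| = 59.6 and F on the +x side, so F = (59.600, 0.0000). Since A1 is tangent to PF there, EF ⟂ PF, so E = F + (0, -5.3) = (59.600, -5.3000). On A1, F sits at bearing 90° from E; a 127° counterclockwise sweep puts U at bearing 217°, so U = E + 5.3·(cos 217°, sin 217°) = (55.367, -8.4896). The tangent condition forces EU to be normal to UV, so UV runs along (−sin 217°, cos 217°); with |UV| = 38.0, V = (78.236, -38.838). Then |FV| = |V − F| = 43.078.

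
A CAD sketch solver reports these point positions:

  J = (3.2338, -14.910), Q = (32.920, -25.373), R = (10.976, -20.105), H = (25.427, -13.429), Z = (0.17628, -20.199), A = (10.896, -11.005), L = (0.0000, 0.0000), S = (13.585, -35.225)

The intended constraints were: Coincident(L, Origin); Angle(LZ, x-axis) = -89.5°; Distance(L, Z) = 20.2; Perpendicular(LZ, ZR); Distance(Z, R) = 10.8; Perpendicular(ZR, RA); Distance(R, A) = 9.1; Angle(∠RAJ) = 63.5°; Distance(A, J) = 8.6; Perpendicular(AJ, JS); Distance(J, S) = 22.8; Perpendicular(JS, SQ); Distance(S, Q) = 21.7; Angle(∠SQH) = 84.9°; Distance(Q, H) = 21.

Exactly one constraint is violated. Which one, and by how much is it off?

Distance(Q, H) = 21 — off by 6.90.

L = (0.00, 0.00) ✓; LZ at -89.50° ✓; |LZ| = 20.20 ✓; ∠(LZ, ZR) = 90.00° ✓; |ZR| = 10.80 ✓; ∠(ZR, RA) = 90.01° ✓; |RA| = 9.100 ✓; ∠RAJ = 63.50° ✓; |AJ| = 8.600 ✓; ∠(AJ, JS) = 90.00° ✓; |JS| = 22.80 ✓; ∠(JS, SQ) = 90.00° ✓; |SQ| = 21.70 ✓; ∠SQH = 84.90° ✓; |QH| = 14.10 ✗.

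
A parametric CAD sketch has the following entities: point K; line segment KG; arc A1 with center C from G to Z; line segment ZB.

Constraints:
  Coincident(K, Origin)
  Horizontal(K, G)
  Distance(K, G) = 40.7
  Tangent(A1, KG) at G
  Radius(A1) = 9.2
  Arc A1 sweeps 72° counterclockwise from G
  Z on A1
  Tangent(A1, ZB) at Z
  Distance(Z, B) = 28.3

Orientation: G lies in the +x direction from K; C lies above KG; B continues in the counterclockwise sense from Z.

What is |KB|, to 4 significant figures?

67.03

On A1, G sits at bearing -90° from C; a 72° counterclockwise sweep puts Z at bearing -18°, so Z = C + 9.2·(cos -18°, sin -18°) = (49.45, 6.357). Tangency of A1 to ZB means the radius CZ is perpendicular to ZB, so ZB runs along (−sin -18°, cos -18°); with |ZB| = 28.3, B = (58.19, 33.27). Then |KB| = |B − K| = 67.03.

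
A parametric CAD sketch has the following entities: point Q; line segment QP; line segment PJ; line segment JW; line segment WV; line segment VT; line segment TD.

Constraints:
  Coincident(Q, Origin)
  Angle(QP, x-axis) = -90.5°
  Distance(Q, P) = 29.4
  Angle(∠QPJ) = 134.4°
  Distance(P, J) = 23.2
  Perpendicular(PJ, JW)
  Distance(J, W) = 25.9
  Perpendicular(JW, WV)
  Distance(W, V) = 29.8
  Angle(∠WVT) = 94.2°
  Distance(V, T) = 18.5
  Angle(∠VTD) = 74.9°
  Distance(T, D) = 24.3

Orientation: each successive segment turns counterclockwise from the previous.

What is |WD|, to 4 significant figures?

15.66

Q is at the origin; QP runs at -90.5° with length 29.4, so P = (-0.2566, -29.40). ∠QPJ = 134.4° gives PJ at -44.90° from the x-axis; with |PJ| = 23.2, J = (16.18, -45.78). The perpendicularity gives JW at right angles to PJ, so JW runs at 45.10°; with |JW| = 25.9, W = (34.46, -27.43). JW is perpendicular to WV, so WV runs at 135.1°; with |WV| = 29.8, V = (13.35, -6.394). ∠WVT = 94.2° gives VT at -139.1° from the x-axis; with |VT| = 18.5, T = (-0.6328, -18.51). ∠VTD = 74.9° gives TD at -34.00° from the x-axis; with |TD| = 24.3, D = (19.51, -32.10). Then |WD| = |D − W| = 15.66.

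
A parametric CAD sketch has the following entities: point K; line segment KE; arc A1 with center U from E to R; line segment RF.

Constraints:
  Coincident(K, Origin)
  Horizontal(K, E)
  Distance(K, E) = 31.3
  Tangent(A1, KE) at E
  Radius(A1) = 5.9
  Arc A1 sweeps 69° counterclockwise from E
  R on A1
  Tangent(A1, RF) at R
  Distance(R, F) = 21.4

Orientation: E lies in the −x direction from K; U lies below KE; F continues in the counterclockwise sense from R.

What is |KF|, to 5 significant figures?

50.428

On A1, E sits at bearing 90° from U; a 69° counterclockwise sweep puts R at bearing 159°, so R = U + 5.9·(cos 159°, sin 159°) = (-36.808, -3.7856). The tangent condition forces UR to be normal to RF, so RF runs along (−sin 159°, cos 159°); with |RF| = 21.4, F = (-44.477, -23.764). Then |KF| = |F − K| = 50.428.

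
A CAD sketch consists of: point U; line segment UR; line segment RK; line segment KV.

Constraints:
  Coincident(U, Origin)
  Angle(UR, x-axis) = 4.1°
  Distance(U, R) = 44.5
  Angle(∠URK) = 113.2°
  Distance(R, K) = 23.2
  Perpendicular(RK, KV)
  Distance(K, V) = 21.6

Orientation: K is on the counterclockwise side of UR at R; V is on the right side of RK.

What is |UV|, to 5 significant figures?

74.602

U is at the origin; UR runs at 4.1° with length 44.5, so R = 44.5·(cos 4.1°, sin 4.1°) = (44.386, 3.1816). ∠URK = 113.2°, so RK runs at 4.1° + (180° − 113.2°) = 70.900° from the x-axis; with |RK| = 23.2, K = R + 23.2·(cos 70.900°, sin 70.900°) = (51.978, 25.104). The perpendicularity gives KV at right angles to RK; with |KV| = 21.6 on the right of RK, V = K + 21.6·(0.94495, -0.32722) = (72.388, 18.037). Then |UV| = |V − U| = 74.602.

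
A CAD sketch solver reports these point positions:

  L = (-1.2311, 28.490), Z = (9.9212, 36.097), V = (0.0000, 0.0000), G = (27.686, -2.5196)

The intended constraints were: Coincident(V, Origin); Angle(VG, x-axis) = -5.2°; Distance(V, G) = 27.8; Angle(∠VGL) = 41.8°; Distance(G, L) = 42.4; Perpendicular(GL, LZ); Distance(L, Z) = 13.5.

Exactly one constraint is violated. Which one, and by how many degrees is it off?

Perpendicular(GL, LZ) — off by 8.70°.

V = (0.00, 0.00) ✓; VG at -5.200° ✓; |VG| = 27.80 ✓; ∠VGL = 41.80° ✓; |GL| = 42.40 ✓; ∠(GL, LZ) = 98.70° ✗; |LZ| = 13.50 ✓.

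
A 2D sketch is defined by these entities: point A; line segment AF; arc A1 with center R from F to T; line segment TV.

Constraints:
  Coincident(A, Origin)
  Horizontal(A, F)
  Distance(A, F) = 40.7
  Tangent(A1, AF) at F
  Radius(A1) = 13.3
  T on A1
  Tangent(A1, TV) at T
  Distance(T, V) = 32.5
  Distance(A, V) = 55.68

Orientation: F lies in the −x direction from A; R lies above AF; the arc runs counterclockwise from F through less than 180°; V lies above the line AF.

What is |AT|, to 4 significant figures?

31.00

A is at the origin; A and F share the same y with |AF| = 40.7 and F on the −x side, so F = (-40.70, 0.000). Tangency of A1 to AF means the radius RF is perpendicular to AF, so R = F + (0, 13.3) = (-40.70, 13.30). Since RT ⟂ TV (tangency), |RV| = √(13.3² + 32.5²) = 35.12 regardless of where T sits on A1. So V lies on both circle(A, 55.68) and circle(R, 35.12); the above-AF intersection is V = (-30.17, 46.80). T is the foot of the tangent from V: T = (-27.45, 14.41).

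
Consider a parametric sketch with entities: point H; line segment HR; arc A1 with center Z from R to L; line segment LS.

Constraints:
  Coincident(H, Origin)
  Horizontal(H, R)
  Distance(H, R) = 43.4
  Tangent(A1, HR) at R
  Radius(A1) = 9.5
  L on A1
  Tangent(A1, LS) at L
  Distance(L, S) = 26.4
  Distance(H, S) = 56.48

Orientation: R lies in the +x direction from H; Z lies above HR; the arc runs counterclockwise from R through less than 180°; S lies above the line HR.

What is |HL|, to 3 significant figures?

53.8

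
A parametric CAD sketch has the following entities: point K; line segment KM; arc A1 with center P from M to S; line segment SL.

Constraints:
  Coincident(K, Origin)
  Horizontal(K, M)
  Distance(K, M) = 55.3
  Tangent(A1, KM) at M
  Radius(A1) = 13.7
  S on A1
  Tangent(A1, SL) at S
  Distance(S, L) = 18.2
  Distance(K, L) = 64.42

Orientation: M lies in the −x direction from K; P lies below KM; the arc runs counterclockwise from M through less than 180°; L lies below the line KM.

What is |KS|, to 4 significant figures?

69.33

Checks: |PS| = 13.70 ✓; ∠(PS, SL) = 90.00° ✓; |SL| = 18.20 ✓; |KL| = 64.42 ✓.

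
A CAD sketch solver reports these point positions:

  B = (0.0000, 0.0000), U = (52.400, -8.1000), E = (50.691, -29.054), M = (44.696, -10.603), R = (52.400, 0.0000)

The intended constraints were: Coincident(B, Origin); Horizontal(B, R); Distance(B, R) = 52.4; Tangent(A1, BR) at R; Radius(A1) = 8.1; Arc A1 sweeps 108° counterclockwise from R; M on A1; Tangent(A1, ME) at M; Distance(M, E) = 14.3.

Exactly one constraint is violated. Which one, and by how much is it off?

Distance(M, E) = 14.3 — off by 5.10.

B = (0.00, 0.00) ✓; B.y = 0.00, R.y = 0.00 ✓; |BR| = 52.40 ✓; ∠(UR, RB) = 90.00° ✓; |UR| = 8.100 ✓; bearing(U→M) − bearing(U→R) = 108.0° ✓; |UM| = 8.100 ✓; ∠(UM, ME) = 90.00° ✓; |ME| = 19.40 ✗.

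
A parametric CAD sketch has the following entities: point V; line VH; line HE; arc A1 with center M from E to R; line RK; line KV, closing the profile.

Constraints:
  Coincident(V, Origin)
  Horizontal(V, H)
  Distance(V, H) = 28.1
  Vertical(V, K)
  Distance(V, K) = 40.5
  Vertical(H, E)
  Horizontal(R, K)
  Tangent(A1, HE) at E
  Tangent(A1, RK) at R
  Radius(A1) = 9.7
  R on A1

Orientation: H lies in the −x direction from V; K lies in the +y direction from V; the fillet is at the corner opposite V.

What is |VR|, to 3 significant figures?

44.5

V is at the origin; V and H share the same y with |VH| = 28.1 and H on the −x side, so H = (-28.1, 0.00). VK is vertical with |VK| = 40.5 and K on the +y side, so K = (0.00, 40.5). The virtual corner opposite V is at (-28.1, 40.5). Tangency of A1 to HE means the radius ME is perpendicular to HE and tangency of A1 to RK means the radius MR is perpendicular to RK, with radius 9.7, so the center M sits 9.7 in from both sides at M = (-18.4, 30.8). That places the tangent points at E = (-28.1, 30.8) on HE and R = (-18.4, 40.5) on RK. Then |VR| = |R − V| = 44.5.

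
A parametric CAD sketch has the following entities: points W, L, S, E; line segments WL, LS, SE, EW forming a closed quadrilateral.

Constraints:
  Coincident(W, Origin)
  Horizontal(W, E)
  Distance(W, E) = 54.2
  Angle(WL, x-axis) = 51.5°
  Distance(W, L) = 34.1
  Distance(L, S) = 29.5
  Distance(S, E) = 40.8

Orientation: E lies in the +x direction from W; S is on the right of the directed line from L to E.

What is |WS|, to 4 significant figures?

13.55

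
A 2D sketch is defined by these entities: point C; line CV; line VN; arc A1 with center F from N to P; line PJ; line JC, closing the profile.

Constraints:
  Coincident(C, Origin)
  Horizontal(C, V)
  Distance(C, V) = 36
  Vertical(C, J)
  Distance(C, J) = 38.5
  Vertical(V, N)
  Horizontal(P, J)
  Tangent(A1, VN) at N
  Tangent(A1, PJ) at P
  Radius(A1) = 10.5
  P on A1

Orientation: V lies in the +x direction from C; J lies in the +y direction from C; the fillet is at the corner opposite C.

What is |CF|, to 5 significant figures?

37.871

C is at the origin; CV is horizontal with |CV| = 36.0 and V on the +x side, so V = (36.000, 0.0000). CJ is vertical with |CJ| = 38.5 and J on the +y side, so J = (0.0000, 38.500). The virtual corner opposite C is at (36.000, 38.500). Since A1 is tangent to VN there, FN ⟂ VN and the tangent condition forces FP to be normal to PJ, with radius 10.5, so the center F sits 10.5 in from both sides at F = (25.500, 28.000). Then |CF| = |F − C| = 37.871.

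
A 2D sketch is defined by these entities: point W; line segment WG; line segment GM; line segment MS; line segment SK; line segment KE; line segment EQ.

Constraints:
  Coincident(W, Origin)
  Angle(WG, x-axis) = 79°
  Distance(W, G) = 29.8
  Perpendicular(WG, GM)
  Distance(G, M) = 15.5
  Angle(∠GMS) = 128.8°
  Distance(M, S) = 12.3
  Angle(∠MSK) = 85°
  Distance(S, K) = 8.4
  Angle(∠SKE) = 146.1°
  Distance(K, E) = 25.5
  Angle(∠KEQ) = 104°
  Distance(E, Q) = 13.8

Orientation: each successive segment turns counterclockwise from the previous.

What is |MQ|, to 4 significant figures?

28.10

W is at the origin; WG runs at 79.0° with length 29.8, so G = (5.686, 29.25). WG ⟂ GM, so GM runs at 169.0°; with |GM| = 15.5, M = (-9.529, 32.21). ∠GMS = 128.8° gives MS at -139.8° from the x-axis; with |MS| = 12.3, S = (-18.92, 24.27). ∠MSK = 85.0° gives SK at -44.80° from the x-axis; with |SK| = 8.4, K = (-12.96, 18.35). ∠SKE = 146.1° gives KE at -10.90° from the x-axis; with |KE| = 25.5, E = (12.08, 13.53). ∠KEQ = 104.0° gives EQ at 65.10° from the x-axis; with |EQ| = 13.8, Q = (17.89, 26.05). Then |MQ| = |Q − M| = 28.10.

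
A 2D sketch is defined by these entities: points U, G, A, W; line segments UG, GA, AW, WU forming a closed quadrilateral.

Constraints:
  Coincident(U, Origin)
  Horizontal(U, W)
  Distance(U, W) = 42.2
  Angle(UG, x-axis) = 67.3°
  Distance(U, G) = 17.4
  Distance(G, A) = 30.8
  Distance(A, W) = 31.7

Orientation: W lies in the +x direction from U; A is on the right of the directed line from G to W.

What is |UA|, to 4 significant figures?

19.56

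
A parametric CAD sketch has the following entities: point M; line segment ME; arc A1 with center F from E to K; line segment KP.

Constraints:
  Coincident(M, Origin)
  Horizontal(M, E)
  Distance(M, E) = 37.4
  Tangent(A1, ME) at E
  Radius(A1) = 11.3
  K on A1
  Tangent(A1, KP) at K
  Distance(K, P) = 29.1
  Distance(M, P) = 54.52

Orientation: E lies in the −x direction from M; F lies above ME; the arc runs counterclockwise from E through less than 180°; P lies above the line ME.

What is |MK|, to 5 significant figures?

30.139

M is at the origin; M and E share the same y with |ME| = 37.4 and E on the −x side, so E = (-37.400, 0.0000). A1 meets ME tangentially, so FE is at right angles to ME, so F = E + (0, 11.3) = (-37.400, 11.300). Since FK ⟂ KP (tangency), |FP| = √(11.3² + 29.1²) = 31.217 regardless of where K sits on A1. So P lies on both circle(M, 54.52) and circle(F, 31.217); the above-ME intersection is P = (-34.317, 42.364). K is the foot of the tangent from P: K = (-26.514, 14.330).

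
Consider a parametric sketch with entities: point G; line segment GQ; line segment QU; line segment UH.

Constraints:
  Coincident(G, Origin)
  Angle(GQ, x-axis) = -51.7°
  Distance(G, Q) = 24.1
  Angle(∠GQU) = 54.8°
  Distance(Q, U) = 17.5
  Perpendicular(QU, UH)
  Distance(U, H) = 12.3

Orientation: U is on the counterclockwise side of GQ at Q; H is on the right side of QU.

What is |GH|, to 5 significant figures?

32.196

G is at the origin; GQ runs at -51.7° with length 24.1, so Q = 24.1·(cos -51.7°, sin -51.7°) = (14.937, -18.913). ∠GQU = 54.8°, so QU runs at -51.7° + (180° − 54.8°) = 73.500° from the x-axis; with |QU| = 17.5, U = Q + 17.5·(cos 73.500°, sin 73.500°) = (19.907, -2.1338). The perpendicularity gives UH at right angles to QU; with |UH| = 12.3 on the right of QU, H = U + 12.3·(0.95882, -0.28402) = (31.700, -5.6272). Then |GH| = |H − G| = 32.196.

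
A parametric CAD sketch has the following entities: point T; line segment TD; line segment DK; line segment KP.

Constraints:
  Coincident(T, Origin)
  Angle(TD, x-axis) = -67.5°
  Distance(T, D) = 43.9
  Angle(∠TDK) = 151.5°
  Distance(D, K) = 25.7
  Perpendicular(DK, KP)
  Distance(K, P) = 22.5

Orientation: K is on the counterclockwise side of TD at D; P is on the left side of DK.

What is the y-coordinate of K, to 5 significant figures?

-56.732

T is at the origin; TD runs at -67.5° with length 43.9, so D = 43.9·(cos -67.5°, sin -67.5°) = (16.800, -40.558). ∠TDK = 151.5°, so DK runs at -67.5° + (180° − 151.5°) = -39.000° from the x-axis; with |DK| = 25.7, K = D + 25.7·(cos -39.000°, sin -39.000°) = (36.772, -56.732). So K.y = -56.732.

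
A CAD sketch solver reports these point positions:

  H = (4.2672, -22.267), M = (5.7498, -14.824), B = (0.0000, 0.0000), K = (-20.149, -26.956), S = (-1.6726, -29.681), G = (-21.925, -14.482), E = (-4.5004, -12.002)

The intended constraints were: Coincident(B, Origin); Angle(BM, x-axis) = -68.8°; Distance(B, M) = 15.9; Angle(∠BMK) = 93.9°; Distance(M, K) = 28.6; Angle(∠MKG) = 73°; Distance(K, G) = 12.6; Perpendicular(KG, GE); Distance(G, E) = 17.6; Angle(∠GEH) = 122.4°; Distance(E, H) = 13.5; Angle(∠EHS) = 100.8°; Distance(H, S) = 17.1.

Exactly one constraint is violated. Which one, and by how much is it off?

Distance(H, S) = 17.1 — off by 7.60.

B = (0.00, 0.00) ✓; BM at -68.80° ✓; |BM| = 15.90 ✓; ∠BMK = 93.90° ✓; |MK| = 28.60 ✓; ∠MKG = 73.00° ✓; |KG| = 12.60 ✓; ∠(KG, GE) = 90.00° ✓; |GE| = 17.60 ✓; ∠GEH = 122.4° ✓; |EH| = 13.50 ✓; ∠EHS = 100.8° ✓; |HS| = 9.500 ✗.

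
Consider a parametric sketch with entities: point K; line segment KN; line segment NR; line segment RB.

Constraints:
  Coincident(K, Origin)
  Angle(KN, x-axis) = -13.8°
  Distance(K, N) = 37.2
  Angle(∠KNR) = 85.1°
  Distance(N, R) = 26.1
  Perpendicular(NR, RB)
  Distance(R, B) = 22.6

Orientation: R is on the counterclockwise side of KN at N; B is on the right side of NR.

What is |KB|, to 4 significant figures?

63.92

K is at the origin; KN runs at -13.8° with length 37.2, so N = 37.2·(cos -13.8°, sin -13.8°) = (36.13, -8.873). ∠KNR = 85.1°, so NR runs at -13.8° + (180° − 85.1°) = 81.10° from the x-axis; with |NR| = 26.1, R = N + 26.1·(cos 81.10°, sin 81.10°) = (40.16, 16.91). NR ⟂ RB; with |RB| = 22.6 on the right of NR, B = R + 22.6·(0.9880, -0.1547) = (62.49, 13.42). Then |KB| = |B − K| = 63.92.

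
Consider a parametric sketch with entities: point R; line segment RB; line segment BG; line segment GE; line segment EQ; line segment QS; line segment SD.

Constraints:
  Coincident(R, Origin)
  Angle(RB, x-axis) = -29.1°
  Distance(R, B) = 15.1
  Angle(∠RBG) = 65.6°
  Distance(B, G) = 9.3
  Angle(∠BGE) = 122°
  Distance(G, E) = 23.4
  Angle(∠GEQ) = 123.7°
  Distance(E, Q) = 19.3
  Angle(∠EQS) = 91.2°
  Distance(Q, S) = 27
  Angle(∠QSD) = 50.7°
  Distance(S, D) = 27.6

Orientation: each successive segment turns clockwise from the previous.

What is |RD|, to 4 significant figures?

7.150

R is at the origin; RB runs at -29.1° with length 15.1, so B = (13.19, -7.344). ∠RBG = 65.6° gives BG at -143.5° from the x-axis; with |BG| = 9.3, G = (5.718, -12.88). ∠BGE = 122.0° gives GE at 158.5° from the x-axis; with |GE| = 23.4, E = (-16.05, -4.299). ∠GEQ = 123.7° gives EQ at 102.2° from the x-axis; with |EQ| = 19.3, Q = (-20.13, 14.56). ∠EQS = 91.2° gives QS at 13.40° from the x-axis; with |QS| = 27.0, S = (6.133, 20.82). ∠QSD = 50.7° gives SD at -115.9° from the x-axis; with |SD| = 27.6, D = (-5.923, -4.006). Then |RD| = |D − R| = 7.150.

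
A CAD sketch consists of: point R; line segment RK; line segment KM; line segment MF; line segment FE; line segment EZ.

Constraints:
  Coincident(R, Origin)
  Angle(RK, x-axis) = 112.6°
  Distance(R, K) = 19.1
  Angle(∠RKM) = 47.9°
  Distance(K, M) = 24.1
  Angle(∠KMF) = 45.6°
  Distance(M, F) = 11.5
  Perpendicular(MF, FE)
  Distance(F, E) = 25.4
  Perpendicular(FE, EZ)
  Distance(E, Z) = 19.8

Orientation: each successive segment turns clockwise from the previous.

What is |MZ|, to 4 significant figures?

26.72

R is at the origin; RK runs at 112.6° with length 19.1, so K = (-7.340, 17.63). ∠RKM = 47.9° gives KM at -19.50° from the x-axis; with |KM| = 24.1, M = (15.38, 9.589). ∠KMF = 45.6° gives MF at -153.9° from the x-axis; with |MF| = 11.5, F = (5.050, 4.529). The perpendicularity gives FE at right angles to MF, so FE runs at 116.1°; with |FE| = 25.4, E = (-6.124, 27.34). FE is perpendicular to EZ, so EZ runs at 26.10°; with |EZ| = 19.8, Z = (11.66, 36.05). Then |MZ| = |Z − M| = 26.72.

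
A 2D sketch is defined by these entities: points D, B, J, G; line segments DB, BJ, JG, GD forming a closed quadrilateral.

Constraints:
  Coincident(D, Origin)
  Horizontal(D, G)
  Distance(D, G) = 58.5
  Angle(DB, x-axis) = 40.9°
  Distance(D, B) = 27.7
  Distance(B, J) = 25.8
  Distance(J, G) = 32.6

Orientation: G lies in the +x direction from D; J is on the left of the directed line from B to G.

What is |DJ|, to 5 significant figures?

53.026

Checks: |BJ| = 25.80 ✓; |JG| = 32.60 ✓.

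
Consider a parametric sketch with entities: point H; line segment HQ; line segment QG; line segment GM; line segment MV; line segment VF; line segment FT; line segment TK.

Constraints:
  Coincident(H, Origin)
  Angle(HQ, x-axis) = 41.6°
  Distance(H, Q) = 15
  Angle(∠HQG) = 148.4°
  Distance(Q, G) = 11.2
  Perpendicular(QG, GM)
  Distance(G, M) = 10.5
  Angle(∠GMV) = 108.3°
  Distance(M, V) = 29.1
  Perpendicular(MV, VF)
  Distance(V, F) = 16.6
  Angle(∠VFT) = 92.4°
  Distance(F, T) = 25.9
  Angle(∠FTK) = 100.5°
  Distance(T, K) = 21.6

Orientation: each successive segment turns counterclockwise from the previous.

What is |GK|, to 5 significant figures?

13.447

H is at the origin; HQ runs at 41.6° with length 15.0, so Q = (11.217, 9.9589). ∠HQG = 148.4° gives QG at 73.200° from the x-axis; with |QG| = 11.2, G = (14.454, 20.681). The perpendicularity gives GM at right angles to QG, so GM runs at 163.20°; with |GM| = 10.5, M = (4.4023, 23.716). ∠GMV = 108.3° gives MV at -125.10° from the x-axis; with |MV| = 29.1, V = (-12.330, -0.092451). The perpendicularity gives VF at right angles to MV, so VF runs at -35.100°; with |VF| = 16.6, F = (1.2509, -9.6375). ∠VFT = 92.4° gives FT at 52.500° from the x-axis; with |FT| = 25.9, T = (17.018, 10.910). ∠FTK = 100.5° gives TK at 132.00° from the x-axis; with |TK| = 21.6, K = (2.5646, 26.962). Then |GK| = |K − G| = 13.447.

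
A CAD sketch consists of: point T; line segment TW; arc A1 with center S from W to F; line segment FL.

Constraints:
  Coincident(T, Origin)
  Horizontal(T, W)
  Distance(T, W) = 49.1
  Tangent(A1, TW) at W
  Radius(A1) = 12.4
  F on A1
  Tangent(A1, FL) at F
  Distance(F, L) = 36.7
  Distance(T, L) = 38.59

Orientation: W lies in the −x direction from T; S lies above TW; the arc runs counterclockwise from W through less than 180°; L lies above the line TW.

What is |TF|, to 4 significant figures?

39.46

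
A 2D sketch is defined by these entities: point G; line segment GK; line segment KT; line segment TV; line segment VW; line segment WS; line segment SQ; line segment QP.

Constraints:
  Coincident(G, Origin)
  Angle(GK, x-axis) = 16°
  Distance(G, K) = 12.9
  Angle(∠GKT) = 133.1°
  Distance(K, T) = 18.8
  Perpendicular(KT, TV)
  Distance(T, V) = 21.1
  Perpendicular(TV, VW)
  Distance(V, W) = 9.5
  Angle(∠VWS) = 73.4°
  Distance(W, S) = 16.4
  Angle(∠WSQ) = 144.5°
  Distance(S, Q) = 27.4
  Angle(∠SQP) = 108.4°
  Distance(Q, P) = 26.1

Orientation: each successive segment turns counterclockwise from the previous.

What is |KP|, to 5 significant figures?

57.400

∠WSQ = 144.5° gives SQ at 25.000° from the x-axis; with |SQ| = 27.4, Q = (38.812, 30.038). ∠SQP = 108.4° gives QP at 96.600° from the x-axis; with |QP| = 26.1, P = (35.812, 55.965). Then |KP| = |P − K| = 57.400.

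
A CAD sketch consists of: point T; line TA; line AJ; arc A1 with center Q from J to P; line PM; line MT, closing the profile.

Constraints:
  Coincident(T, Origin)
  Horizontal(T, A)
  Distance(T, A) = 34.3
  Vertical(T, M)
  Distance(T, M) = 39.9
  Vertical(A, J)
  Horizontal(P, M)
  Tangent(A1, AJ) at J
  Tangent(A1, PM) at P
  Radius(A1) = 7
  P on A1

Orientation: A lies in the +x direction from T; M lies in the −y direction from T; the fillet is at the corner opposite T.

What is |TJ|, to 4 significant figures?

47.53

T is at the origin; T and A share the same y with |TA| = 34.3 and A on the +x side, so A = (34.30, 0.000). T and M share the same x with |TM| = 39.9 and M on the −y side, so M = (0.000, -39.90). The virtual corner opposite T is at (34.30, -39.90). Since A1 is tangent to AJ there, QJ ⟂ AJ and since A1 is tangent to PM there, QP ⟂ PM, with radius 7.0, so the center Q sits 7.0 in from both sides at Q = (27.30, -32.90). That places the tangent points at J = (34.30, -32.90) on AJ and P = (27.30, -39.90) on PM. Then |TJ| = |J − T| = 47.53.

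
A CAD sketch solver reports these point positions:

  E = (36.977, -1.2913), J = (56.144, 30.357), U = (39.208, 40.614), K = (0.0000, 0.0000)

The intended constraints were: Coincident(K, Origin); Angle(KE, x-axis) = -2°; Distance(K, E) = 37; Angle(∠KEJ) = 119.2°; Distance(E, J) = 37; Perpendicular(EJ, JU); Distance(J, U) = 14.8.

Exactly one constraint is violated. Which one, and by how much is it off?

Distance(J, U) = 14.8 — off by 5.00.

K = (0.00, 0.00) ✓; KE at -2.000° ✓; |KE| = 37.00 ✓; ∠KEJ = 119.2° ✓; |EJ| = 37.00 ✓; ∠(EJ, JU) = 90.00° ✓; |JU| = 19.80 ✗.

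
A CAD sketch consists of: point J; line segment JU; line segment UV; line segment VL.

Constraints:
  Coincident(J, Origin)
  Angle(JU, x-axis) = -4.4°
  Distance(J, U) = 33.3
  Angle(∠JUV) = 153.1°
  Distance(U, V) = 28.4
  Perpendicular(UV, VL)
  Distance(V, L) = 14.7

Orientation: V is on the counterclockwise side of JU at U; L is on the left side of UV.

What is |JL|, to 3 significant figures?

58.1

J is at the origin; JU runs at -4.4° with length 33.3, so U = 33.3·(cos -4.4°, sin -4.4°) = (33.2, -2.55). ∠JUV = 153.1°, so UV runs at -4.4° + (180° − 153.1°) = 22.5° from the x-axis; with |UV| = 28.4, V = U + 28.4·(cos 22.5°, sin 22.5°) = (59.4, 8.31). UV is perpendicular to VL; with |VL| = 14.7 on the left of UV, L = V + 14.7·(-0.383, 0.924) = (53.8, 21.9). Then |JL| = |L − J| = 58.1.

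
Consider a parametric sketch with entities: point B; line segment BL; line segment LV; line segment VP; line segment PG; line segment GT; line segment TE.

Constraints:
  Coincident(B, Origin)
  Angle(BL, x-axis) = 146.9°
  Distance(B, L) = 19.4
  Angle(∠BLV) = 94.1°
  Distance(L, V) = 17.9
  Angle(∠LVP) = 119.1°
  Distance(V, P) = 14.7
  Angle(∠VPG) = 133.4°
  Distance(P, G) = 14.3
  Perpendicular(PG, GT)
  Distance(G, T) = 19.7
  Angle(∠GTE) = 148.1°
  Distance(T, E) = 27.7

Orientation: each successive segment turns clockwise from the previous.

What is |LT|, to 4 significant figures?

20.65

∠VPG = 133.4° gives PG at -46.50° from the x-axis; with |PG| = 14.3, G = (16.97, 15.90). PG ⟂ GT, so GT runs at -136.5°; with |GT| = 19.7, T = (2.680, 2.342). Then |LT| = |T − L| = 20.65.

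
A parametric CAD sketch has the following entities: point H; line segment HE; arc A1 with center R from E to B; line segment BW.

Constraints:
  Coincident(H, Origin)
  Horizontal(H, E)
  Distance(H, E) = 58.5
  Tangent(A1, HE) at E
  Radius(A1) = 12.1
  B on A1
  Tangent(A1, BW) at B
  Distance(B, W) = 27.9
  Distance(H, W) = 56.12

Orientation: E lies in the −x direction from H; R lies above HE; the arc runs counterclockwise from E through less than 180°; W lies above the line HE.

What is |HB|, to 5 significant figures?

47.645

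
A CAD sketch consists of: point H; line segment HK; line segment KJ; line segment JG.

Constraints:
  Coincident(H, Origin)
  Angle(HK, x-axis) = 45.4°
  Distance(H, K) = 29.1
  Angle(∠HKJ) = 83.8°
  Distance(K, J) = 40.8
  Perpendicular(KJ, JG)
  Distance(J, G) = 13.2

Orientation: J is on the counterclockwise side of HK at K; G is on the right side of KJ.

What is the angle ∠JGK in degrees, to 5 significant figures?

72.072°

H is at the origin; HK runs at 45.4° with length 29.1, so K = 29.1·(cos 45.4°, sin 45.4°) = (20.433, 20.720). ∠HKJ = 83.8°, so KJ runs at 45.4° + (180° − 83.8°) = 141.60° from the x-axis; with |KJ| = 40.8, J = K + 40.8·(cos 141.60°, sin 141.60°) = (-11.542, 46.063). KJ is perpendicular to JG; with |JG| = 13.2 on the right of KJ, G = J + 13.2·(0.62115, 0.78369) = (-3.3429, 56.408). Then cos ∠JGK = GJ·GK / (|GJ||GK|), giving 72.072°.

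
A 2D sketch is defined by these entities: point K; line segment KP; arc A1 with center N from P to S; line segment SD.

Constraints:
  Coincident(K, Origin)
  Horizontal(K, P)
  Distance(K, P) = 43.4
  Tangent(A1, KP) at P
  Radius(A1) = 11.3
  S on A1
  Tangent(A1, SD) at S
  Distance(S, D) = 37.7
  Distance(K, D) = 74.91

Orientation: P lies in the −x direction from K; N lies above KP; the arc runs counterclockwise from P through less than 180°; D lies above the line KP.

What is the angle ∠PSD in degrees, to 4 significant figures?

116.2°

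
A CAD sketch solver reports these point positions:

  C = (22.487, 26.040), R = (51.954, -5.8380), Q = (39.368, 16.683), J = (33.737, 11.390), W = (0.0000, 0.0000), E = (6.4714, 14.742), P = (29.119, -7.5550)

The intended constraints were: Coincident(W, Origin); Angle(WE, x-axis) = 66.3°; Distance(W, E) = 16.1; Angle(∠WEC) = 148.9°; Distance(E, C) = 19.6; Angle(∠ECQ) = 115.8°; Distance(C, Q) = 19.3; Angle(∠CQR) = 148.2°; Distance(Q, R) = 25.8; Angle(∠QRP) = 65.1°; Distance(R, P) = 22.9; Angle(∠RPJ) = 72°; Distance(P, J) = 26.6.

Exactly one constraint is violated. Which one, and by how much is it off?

Distance(P, J) = 26.6 — off by 7.10.

W = (0.00, 0.00) ✓; WE at 66.30° ✓; |WE| = 16.10 ✓; ∠WEC = 148.9° ✓; |EC| = 19.60 ✓; ∠ECQ = 115.8° ✓; |CQ| = 19.30 ✓; ∠CQR = 148.2° ✓; |QR| = 25.80 ✓; ∠QRP = 65.10° ✓; |RP| = 22.90 ✓; ∠RPJ = 72.00° ✓; |PJ| = 19.50 ✗.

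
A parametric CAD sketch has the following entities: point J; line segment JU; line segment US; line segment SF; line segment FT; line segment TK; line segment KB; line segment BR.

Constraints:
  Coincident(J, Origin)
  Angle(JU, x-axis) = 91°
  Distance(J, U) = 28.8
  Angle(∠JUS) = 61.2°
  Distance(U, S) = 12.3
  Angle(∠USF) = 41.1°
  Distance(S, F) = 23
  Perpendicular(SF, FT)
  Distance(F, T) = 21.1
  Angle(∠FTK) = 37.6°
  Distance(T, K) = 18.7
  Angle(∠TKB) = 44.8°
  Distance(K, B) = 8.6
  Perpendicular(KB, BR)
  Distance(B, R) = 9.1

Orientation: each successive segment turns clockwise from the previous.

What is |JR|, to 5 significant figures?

36.663

∠TKB = 44.8° gives KB at -174.30° from the x-axis; with |KB| = 8.6, B = (-10.905, 25.654). The perpendicularity gives BR at right angles to KB, so BR runs at 95.700°; with |BR| = 9.1, R = (-11.809, 34.709). Then |JR| = |R − J| = 36.663.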